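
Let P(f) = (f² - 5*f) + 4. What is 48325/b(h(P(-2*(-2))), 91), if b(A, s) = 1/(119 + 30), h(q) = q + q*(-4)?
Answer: 7200425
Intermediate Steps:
P(f) = 4 + f² - 5*f
h(q) = -3*q (h(q) = q - 4*q = -3*q)
b(A, s) = 1/149
48325/b(h(P(-2*(-2))), 91) = 48325/(1/149) = 48325*149 = 7200425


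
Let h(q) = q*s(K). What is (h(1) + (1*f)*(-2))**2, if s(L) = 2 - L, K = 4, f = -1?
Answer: 0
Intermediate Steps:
h(q) = -2*q (h(q) = q*(2 - 1*4) = q*(2 - 4) = q*(-2) = -2*q)
(h(1) + (1*f)*(-2))**2 = (-2*1 + (1*(-1))*(-2))**2 = (-2 - 1*(-2))**2 = (-2 + 2)**2 = 0**2 = 0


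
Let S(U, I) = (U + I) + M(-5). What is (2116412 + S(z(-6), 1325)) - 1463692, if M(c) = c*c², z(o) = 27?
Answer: 653947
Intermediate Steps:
M(c) = c³
S(U, I) = -125 + I + U (S(U, I) = (U + I) + (-5)³ = (I + U) - 125 = -125 + I + U)
(2116412 + S(z(-6), 1325)) - 1463692 = (2116412 + (-125 + 1325 + 27)) - 1463692 = (2116412 + 1227) - 1463692 = 2117639 - 1463692 = 653947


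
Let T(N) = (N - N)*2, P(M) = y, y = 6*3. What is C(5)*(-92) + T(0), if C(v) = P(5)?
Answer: -1656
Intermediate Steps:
y = 18
P(M) = 18
C(v) = 18
T(N) = 0 (T(N) = 0*2 = 0)
C(5)*(-92) + T(0) = 18*(-92) + 0 = -1656 + 0 = -1656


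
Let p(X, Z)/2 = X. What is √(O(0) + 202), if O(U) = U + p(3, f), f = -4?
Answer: 4*√13 ≈ 14.422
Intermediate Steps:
p(X, Z) = 2*X
O(U) = 6 + U (O(U) = U + 2*3 = U + 6 = 6 + U)
√(O(0) + 202) = √((6 + 0) + 202) = √(6 + 202) = √208 = 4*√13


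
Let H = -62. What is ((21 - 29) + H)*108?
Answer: -7560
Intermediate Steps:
((21 - 29) + H)*108 = ((21 - 29) - 62)*108 = (-8 - 62)*108 = -70*108 = -7560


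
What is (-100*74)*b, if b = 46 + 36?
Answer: -606800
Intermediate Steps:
b = 82
(-100*74)*b = -100*74*82 = -7400*82 = -606800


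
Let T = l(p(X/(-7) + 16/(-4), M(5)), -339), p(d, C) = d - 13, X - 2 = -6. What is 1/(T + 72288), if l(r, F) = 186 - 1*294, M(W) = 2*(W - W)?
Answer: 1/72180 ≈ 1.3854e-5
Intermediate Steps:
X = -4 (X = 2 - 6 = -4)
M(W) = 0 (M(W) = 2*0 = 0)
p(d, C) = -13 + d
l(r, F) = -108 (l(r, F) = 186 - 294 = -108)
T = -108
1/(T + 72288) = 1/(-108 + 72288) = 1/72180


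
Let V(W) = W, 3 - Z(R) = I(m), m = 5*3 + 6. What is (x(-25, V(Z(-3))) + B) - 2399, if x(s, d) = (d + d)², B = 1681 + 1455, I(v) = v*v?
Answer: 768113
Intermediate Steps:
m = 21 (m = 15 + 6 = 21)
I(v) = v²
B = 3136
Z(R) = -438 (Z(R) = 3 - 1*21² = 3 - 1*441 = 3 - 441 = -438)
x(s, d) = 4*d² (x(s, d) = (2*d)² = 4*d²)
(x(-25, V(Z(-3))) + B) - 2399 = (4*(-438)² + 3136) - 2399 = (4*191844 + 3136) - 2399 = (767376 + 3136) - 2399 = 770512 - 2399 = 768113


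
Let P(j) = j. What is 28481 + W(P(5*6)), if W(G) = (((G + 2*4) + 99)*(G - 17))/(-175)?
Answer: 4982394/175 ≈ 28471.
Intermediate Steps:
W(G) = -(-17 + G)*(107 + G)/175 (W(G) = (((G + 8) + 99)*(-17 + G))*(-1/175) = (((8 + G) + 99)*(-17 + G))*(-1/175) = ((107 + G)*(-17 + G))*(-1/175) = ((-17 + G)*(107 + G))*(-1/175) = -(-17 + G)*(107 + G)/175)
28481 + W(P(5*6)) = 28481 + (1819/175 - 18*6/7 - (5*6)²/175) = 28481 + (1819/175 - 18/35*30 - 1/175*30²) = 28481 + (1819/175 - 108/7 - 1/175*900) = 28481 + (1819/175 - 108/7 - 36/7) = 28481 - 1781/175 = 4982394/175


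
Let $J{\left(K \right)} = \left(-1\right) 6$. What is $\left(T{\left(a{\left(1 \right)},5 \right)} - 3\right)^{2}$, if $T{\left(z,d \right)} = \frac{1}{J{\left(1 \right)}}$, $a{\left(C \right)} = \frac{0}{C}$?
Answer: $\frac{361}{36} \approx 10.028$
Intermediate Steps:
$J{\left(K \right)} = -6$
$a{\left(C \right)} = 0$
$T{\left(z,d \right)} = - \frac{1}{6}$ ($T{\left(z,d \right)} = \frac{1}{-6} = - \frac{1}{6}$)
$\left(T{\left(a{\left(1 \right)},5 \right)} - 3\right)^{2} = \left(- \frac{1}{6} - 3\right)^{2} = \left(- \frac{19}{6}\right)^{2} = \frac{361}{36}$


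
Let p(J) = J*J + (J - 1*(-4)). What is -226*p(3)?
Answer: -3616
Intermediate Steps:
p(J) = 4 + J + J**2 (p(J) = J**2 + (J + 4) = J**2 + (4 + J) = 4 + J + J**2)
-226*p(3) = -226*(4 + 3 + 3**2) = -226*(4 + 3 + 9) = -226*16 = -3616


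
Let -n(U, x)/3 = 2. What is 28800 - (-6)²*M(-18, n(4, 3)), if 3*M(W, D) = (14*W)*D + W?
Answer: 10872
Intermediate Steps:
n(U, x) = -6 (n(U, x) = -3*2 = -6)
M(W, D) = W/3 + 14*D*W/3 (M(W, D) = ((14*W)*D + W)/3 = (14*D*W + W)/3 = (W + 14*D*W)/3 = W/3 + 14*D*W/3)
28800 - (-6)²*M(-18, n(4, 3)) = 28800 - (-6)²*(⅓)*(-18)*(1 + 14*(-6)) = 28800 - 36*(⅓)*(-18)*(1 - 84) = 28800 - 36*(⅓)*(-18)*(-83) = 28800 - 36*498 = 28800 - 1*17928 = 28800 - 17928 = 10872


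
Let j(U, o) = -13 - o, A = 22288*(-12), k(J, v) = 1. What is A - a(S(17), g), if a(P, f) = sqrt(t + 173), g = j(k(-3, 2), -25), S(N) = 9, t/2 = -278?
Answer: -267456 - I*sqrt(383) ≈ -2.6746e+5 - 19.57*I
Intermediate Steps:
t = -556 (t = 2*(-278) = -556)
A = -267456
g = 12 (g = -13 - 1*(-25) = -13 + 25 = 12)
a(P, f) = I*sqrt(383) (a(P, f) = sqrt(-556 + 173) = sqrt(-383) = I*sqrt(383))
A - a(S(17), g) = -267456 - I*sqrt(383)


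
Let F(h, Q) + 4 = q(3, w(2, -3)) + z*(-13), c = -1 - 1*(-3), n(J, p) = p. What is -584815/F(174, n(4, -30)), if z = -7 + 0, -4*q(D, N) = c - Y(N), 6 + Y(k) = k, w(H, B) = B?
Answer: -2339260/337 ≈ -6941.4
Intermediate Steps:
c = 2 (c = -1 + 3 = 2)
Y(k) = -6 + k
q(D, N) = -2 + N/4 (q(D, N) = -(2 - (-6 + N))/4 = -(2 + (6 - N))/4 = -(8 - N)/4 = -2 + N/4)
z = -7
F(h, Q) = 337/4 (F(h, Q) = -4 + ((-2 + (¼)*(-3)) - 7*(-13)) = -4 + ((-2 - ¾) + 91) = -4 + (-11/4 + 91) = -4 + 353/4 = 337/4)
-584815/F(174, n(4, -30)) = -584815/337/4 = -584815*4/337 = -2339260/337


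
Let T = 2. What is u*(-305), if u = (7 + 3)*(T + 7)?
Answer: -27450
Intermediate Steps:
u = 90 (u = (7 + 3)*(2 + 7) = 10*9 = 90)
u*(-305) = 90*(-305) = -27450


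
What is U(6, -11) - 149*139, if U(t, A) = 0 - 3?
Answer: -20714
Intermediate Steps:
U(t, A) = -3
U(6, -11) - 149*139 = -3 - 149*139 = -3 - 20711 = -20714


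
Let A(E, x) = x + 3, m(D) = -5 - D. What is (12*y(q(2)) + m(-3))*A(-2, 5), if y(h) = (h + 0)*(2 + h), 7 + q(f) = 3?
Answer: 752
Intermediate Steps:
q(f) = -4 (q(f) = -7 + 3 = -4)
y(h) = h*(2 + h)
A(E, x) = 3 + x
(12*y(q(2)) + m(-3))*A(-2, 5) = (12*(-4*(2 - 4)) + (-5 - 1*(-3)))*(3 + 5) = (12*(-4*(-2)) + (-5 + 3))*8 = (12*8 - 2)*8 = (96 - 2)*8 = 94*8 = 752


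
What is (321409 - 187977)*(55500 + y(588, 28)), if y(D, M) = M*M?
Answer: 7510086688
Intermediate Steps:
y(D, M) = M²
(321409 - 187977)*(55500 + y(588, 28)) = (321409 - 187977)*(55500 + 28²) = 133432*(55500 + 784) = 133432*56284 = 7510086688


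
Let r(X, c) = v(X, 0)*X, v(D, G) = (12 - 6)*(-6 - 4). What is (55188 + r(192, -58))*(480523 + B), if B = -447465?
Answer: 1443576744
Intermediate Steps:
v(D, G) = -60 (v(D, G) = 6*(-10) = -60)
r(X, c) = -60*X
(55188 + r(192, -58))*(480523 + B) = (55188 - 60*192)*(480523 - 447465) = (55188 - 11520)*33058 = 43668*33058 = 1443576744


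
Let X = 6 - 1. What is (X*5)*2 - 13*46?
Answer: -548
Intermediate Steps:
X = 5
(X*5)*2 - 13*46 = (5*5)*2 - 13*46 = 25*2 - 598 = 50 - 598 = -548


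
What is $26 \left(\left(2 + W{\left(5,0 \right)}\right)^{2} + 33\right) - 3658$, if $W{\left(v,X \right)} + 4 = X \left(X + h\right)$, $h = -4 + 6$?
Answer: $-2696$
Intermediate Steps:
$h = 2$
$W{\left(v,X \right)} = -4 + X \left(2 + X\right)$ ($W{\left(v,X \right)} = -4 + X \left(X + 2\right) = -4 + X \left(2 + X\right)$)
$26 \left(\left(2 + W{\left(5,0 \right)}\right)^{2} + 33\right) - 3658 = 26 \left(\left(2 + \left(-4 + 0^{2} + 2 \cdot 0\right)\right)^{2} + 33\right) - 3658 = 26 \left(\left(2 + \left(-4 + 0 + 0\right)\right)^{2} + 33\right) - 3658 = 26 \left(\left(2 - 4\right)^{2} + 33\right) - 3658 = 26 \left(\left(-2\right)^{2} + 33\right) - 3658 = 26 \left(4 + 33\right) - 3658 = 26 \cdot 37 - 3658 = 962 - 3658 = -2696$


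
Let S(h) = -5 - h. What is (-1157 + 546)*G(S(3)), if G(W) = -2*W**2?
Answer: 78208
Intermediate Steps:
(-1157 + 546)*G(S(3)) = (-1157 + 546)*(-2*(-5 - 1*3)**2) = -(-1222)*(-5 - 3)**2 = -(-1222)*(-8)**2 = -(-1222)*64 = -611*(-128) = 78208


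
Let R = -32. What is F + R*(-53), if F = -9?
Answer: 1687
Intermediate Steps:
F + R*(-53) = -9 - 32*(-53) = -9 + 1696 = 1687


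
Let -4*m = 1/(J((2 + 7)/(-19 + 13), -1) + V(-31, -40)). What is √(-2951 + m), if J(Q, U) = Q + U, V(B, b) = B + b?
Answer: I*√5205558/42 ≈ 54.323*I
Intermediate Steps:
m = 1/294 (m = -1/(4*(((2 + 7)/(-19 + 13) - 1) + (-31 - 40))) = -1/(4*((9/(-6) - 1) - 71)) = -1/(4*((9*(-⅙) - 1) - 71)) = -1/(4*((-3/2 - 1) - 71)) = -1/(4*(-5/2 - 71)) = -1/(4*(-147/2)) = -¼*(-2/147) = 1/294 ≈ 0.0034014)
√(-2951 + m) = √(-2951 + 1/294) = √(-867593/294) = I*√5205558/42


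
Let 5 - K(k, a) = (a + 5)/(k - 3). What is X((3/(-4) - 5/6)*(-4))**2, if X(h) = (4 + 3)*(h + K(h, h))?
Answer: 693889/225 ≈ 3083.9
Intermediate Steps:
K(k, a) = 5 - (5 + a)/(-3 + k) (K(k, a) = 5 - (a + 5)/(k - 3) = 5 - (5 + a)/(-3 + k))
X(h) = 7*h + 7*(-20 + 4*h)/(-3 + h) (X(h) = (4 + 3)*(h + (-20 - h + 5*h)/(-3 + h)) = 7*(h + (-20 + 4*h)/(-3 + h)) = 7*h + 7*(-20 + 4*h)/(-3 + h))
X((3/(-4) - 5/6)*(-4))**2 = (7*(-20 + (3/(-4) - 5/6)*(-4) + ((3/(-4) - 5/6)*(-4))**2)/(-3 + (3/(-4) - 5/6)*(-4)))**2 = (7*(-20 + (3*(-1/4) - 5*1/6)*(-4) + ((3*(-1/4) - 5*1/6)*(-4))**2)/(-3 + (3*(-1/4) - 5*1/6)*(-4)))**2 = (7*(-20 + (-3/4 - 5/6)*(-4) + ((-3/4 - 5/6)*(-4))**2)/(-3 + (-3/4 - 5/6)*(-4)))**2 = (7*(-20 - 19/12*(-4) + (-19/12*(-4))**2)/(-3 - 19/12*(-4)))**2 = (7*(-20 + 19/3 + (19/3)**2)/(-3 + 19/3))**2 = (7*(-20 + 19/3 + 361/9)/(10/3))**2 = (7*(3/10)*(238/9))**2 = (833/15)**2 = 693889/225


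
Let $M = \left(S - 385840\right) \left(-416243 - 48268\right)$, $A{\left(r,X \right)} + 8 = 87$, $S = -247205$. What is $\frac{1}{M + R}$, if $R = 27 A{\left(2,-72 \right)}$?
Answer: $\frac{1}{294056368128} \approx 3.4007 \cdot 10^{-12}$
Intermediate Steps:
$A{\left(r,X \right)} = 79$ ($A{\left(r,X \right)} = -8 + 87 = 79$)
$R = 2133$ ($R = 27 \cdot 79 = 2133$)
$M = 294056365995$ ($M = \left(-247205 - 385840\right) \left(-416243 - 48268\right) = \left(-633045\right) \left(-464511\right) = 294056365995$)
$\frac{1}{M + R} = \frac{1}{294056365995 + 2133} = \frac{1}{294056368128}$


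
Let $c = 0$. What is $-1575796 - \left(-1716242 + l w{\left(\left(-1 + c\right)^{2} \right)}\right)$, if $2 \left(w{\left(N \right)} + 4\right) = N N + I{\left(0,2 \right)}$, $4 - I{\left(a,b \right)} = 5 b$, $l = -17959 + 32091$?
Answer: $232304$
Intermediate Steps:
$l = 14132$
$I{\left(a,b \right)} = 4 - 5 b$
$w{\left(N \right)} = -7 + \frac{N^{2}}{2}$ ($w{\left(N \right)} = -4 + \frac{N N + \left(4 - 10\right)}{2} = -4 + \frac{N^{2} + \left(4 - 10\right)}{2} = -4 + \frac{N^{2} - 6}{2} = -4 + \frac{-6 + N^{2}}{2} = -4 + \left(-3 + \frac{N^{2}}{2}\right) = -7 + \frac{N^{2}}{2}$)
$-1575796 - \left(-1716242 + l w{\left(\left(-1 + c\right)^{2} \right)}\right) = -1575796 + \left(1716242 - 14132 \left(-7 + \frac{\left(\left(-1 + 0\right)^{2}\right)^{2}}{2}\right)\right) = -1575796 + \left(1716242 - 14132 \left(-7 + \frac{\left(\left(-1\right)^{2}\right)^{2}}{2}\right)\right) = -1575796 + \left(1716242 - 14132 \left(-7 + \frac{1^{2}}{2}\right)\right) = -1575796 + \left(1716242 - 14132 \left(-7 + \frac{1}{2} \cdot 1\right)\right) = -1575796 + \left(1716242 - 14132 \left(-7 + \frac{1}{2}\right)\right) = -1575796 + \left(1716242 - 14132 \left(- \frac{13}{2}\right)\right) = -1575796 + \left(1716242 - -91858\right) = -1575796 + \left(1716242 + 91858\right) = -1575796 + 1808100 = 232304$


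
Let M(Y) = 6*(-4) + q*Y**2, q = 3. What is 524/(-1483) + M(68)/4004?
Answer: 4609622/1484483 ≈ 3.1052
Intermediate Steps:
M(Y) = -24 + 3*Y**2 (M(Y) = 6*(-4) + 3*Y**2 = -24 + 3*Y**2)
524/(-1483) + M(68)/4004 = 524/(-1483) + (-24 + 3*68**2)/4004 = 524*(-1/1483) + (-24 + 3*4624)*(1/4004) = -524/1483 + (-24 + 13872)*(1/4004) = -524/1483 + 13848*(1/4004) = -524/1483 + 3462/1001 = 4609622/1484483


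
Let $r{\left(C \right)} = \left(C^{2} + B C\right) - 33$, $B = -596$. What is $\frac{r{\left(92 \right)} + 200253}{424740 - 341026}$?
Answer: $\frac{76926}{41857} \approx 1.8378$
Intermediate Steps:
$r{\left(C \right)} = -33 + C^{2} - 596 C$ ($r{\left(C \right)} = \left(C^{2} - 596 C\right) - 33 = -33 + C^{2} - 596 C$)
$\frac{r{\left(92 \right)} + 200253}{424740 - 341026} = \frac{\left(-33 + 92^{2} - 54832\right) + 200253}{424740 - 341026} = \frac{\left(-33 + 8464 - 54832\right) + 200253}{83714} = \left(-46401 + 200253\right) \frac{1}{83714} = 153852 \cdot \frac{1}{83714} = \frac{76926}{41857}$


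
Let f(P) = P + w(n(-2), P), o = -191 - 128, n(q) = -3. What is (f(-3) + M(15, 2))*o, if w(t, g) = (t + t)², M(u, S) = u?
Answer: -15312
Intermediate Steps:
w(t, g) = 4*t² (w(t, g) = (2*t)² = 4*t²)
o = -319
f(P) = 36 + P (f(P) = P + 4*(-3)² = P + 4*9 = P + 36 = 36 + P)
(f(-3) + M(15, 2))*o = ((36 - 3) + 15)*(-319) = (33 + 15)*(-319) = 48*(-319) = -15312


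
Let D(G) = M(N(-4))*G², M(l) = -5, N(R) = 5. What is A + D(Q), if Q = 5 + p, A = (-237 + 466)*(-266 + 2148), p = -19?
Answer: 429998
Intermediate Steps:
A = 430978 (A = 229*1882 = 430978)
Q = -14 (Q = 5 - 19 = -14)
D(G) = -5*G²
A + D(Q) = 430978 - 5*(-14)² = 430978 - 5*196 = 430978 - 980 = 429998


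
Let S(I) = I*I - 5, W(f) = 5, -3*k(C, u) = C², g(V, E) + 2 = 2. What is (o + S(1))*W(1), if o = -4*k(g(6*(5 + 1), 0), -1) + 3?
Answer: -5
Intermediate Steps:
g(V, E) = 0 (g(V, E) = -2 + 2 = 0)
k(C, u) = -C²/3
o = 3 (o = -(-4)*0²/3 + 3 = -(-4)*0/3 + 3 = -4*0 + 3 = 0 + 3 = 3)
S(I) = -5 + I² (S(I) = I² - 5 = -5 + I²)
(o + S(1))*W(1) = (3 + (-5 + 1²))*5 = (3 + (-5 + 1))*5 = (3 - 4)*5 = -1*5 = -5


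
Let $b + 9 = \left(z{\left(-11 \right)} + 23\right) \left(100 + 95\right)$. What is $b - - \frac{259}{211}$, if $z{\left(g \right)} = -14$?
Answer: $\frac{368665}{211} \approx 1747.2$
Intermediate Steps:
$b = 1746$ ($b = -9 + \left(-14 + 23\right) \left(100 + 95\right) = -9 + 9 \cdot 195 = -9 + 1755 = 1746$)
$b - - \frac{259}{211} = 1746 - - \frac{259}{211} = 1746 + \frac{259}{211} = \frac{368665}{211}$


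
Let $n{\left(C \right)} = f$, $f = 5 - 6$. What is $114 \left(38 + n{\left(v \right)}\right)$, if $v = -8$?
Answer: $4218$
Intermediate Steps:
$f = -1$
$n{\left(C \right)} = -1$
$114 \left(38 + n{\left(v \right)}\right) = 114 \left(38 - 1\right) = 114 \cdot 37 = 4218$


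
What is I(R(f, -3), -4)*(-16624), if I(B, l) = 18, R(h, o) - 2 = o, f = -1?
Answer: -299232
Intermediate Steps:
R(h, o) = 2 + o
I(R(f, -3), -4)*(-16624) = 18*(-16624) = -299232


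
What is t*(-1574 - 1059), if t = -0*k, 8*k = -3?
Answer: 0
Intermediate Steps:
k = -3/8 (k = (⅛)*(-3) = -3/8 ≈ -0.37500)
t = 0 (t = -0*(-3)/8 = -33*0 = 0)
t*(-1574 - 1059) = 0*(-1574 - 1059) = 0*(-2633) = 0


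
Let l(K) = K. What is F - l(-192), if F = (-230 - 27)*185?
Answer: -47353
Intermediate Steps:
F = -47545 (F = -257*185 = -47545)
F - l(-192) = -47545 - 1*(-192) = -47545 + 192 = -47353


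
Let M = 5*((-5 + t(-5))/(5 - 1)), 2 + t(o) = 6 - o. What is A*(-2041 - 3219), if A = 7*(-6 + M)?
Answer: 36820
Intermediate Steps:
t(o) = 4 - o (t(o) = -2 + (6 - o) = 4 - o)
M = 5 (M = 5*((-5 + (4 - 1*(-5)))/(5 - 1)) = 5*((-5 + (4 + 5))/4) = 5*((-5 + 9)*(¼)) = 5*(4*(¼)) = 5*1 = 5)
A = -7 (A = 7*(-6 + 5) = 7*(-1) = -7)
A*(-2041 - 3219) = -7*(-2041 - 3219) = -7*(-5260) = 36820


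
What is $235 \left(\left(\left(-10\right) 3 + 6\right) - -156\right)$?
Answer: $31020$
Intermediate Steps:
$235 \left(\left(\left(-10\right) 3 + 6\right) - -156\right) = 235 \left(\left(-30 + 6\right) + 156\right) = 235 \left(-24 + 156\right) = 235 \cdot 132 = 31020$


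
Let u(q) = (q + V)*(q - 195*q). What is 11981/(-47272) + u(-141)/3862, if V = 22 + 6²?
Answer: -53685884263/91282232 ≈ -588.13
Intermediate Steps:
V = 58 (V = 22 + 36 = 58)
u(q) = -194*q*(58 + q) (u(q) = (q + 58)*(q - 195*q) = (58 + q)*(-194*q) = -194*q*(58 + q))
11981/(-47272) + u(-141)/3862 = 11981/(-47272) - 194*(-141)*(58 - 141)/3862 = 11981*(-1/47272) - 194*(-141)*(-83)*(1/3862) = -11981/47272 - 2270382*1/3862 = -11981/47272 - 1135191/1931 = -53685884263/91282232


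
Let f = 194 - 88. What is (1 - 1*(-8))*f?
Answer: 954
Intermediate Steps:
f = 106
(1 - 1*(-8))*f = (1 - 1*(-8))*106 = (1 + 8)*106 = 9*106 = 954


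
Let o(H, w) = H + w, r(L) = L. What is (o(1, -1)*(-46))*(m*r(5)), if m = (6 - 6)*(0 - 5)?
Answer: 0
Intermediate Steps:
m = 0 (m = 0*(-5) = 0)
(o(1, -1)*(-46))*(m*r(5)) = ((1 - 1)*(-46))*(0*5) = (0*(-46))*0 = 0*0 = 0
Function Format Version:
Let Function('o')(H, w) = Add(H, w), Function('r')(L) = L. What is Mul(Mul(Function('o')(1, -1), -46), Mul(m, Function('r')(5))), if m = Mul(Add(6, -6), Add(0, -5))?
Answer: 0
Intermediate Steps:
m = 0 (m = Mul(0, -5) = 0)
Mul(Mul(Function('o')(1, -1), -46), Mul(m, Function('r')(5))) = Mul(Mul(Add(1, -1), -46), Mul(0, 5)) = Mul(Mul(0, -46), 0) = Mul(0, 0) = 0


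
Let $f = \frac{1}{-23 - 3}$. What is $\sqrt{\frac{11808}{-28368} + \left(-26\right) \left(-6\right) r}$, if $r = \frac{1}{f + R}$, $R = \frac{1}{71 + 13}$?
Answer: $\frac{i \sqrt{191738117786}}{5713} \approx 76.646 i$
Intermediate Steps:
$f = - \frac{1}{26}$ ($f = \frac{1}{-26} = - \frac{1}{26} \approx -0.038462$)
$R = \frac{1}{84} \approx 0.011905$
$r = - \frac{1092}{29}$ ($r = \frac{1}{- \frac{1}{26} + \frac{1}{84}} = \frac{1}{- \frac{29}{1092}} = - \frac{1092}{29} \approx -37.655$)
$\sqrt{\frac{11808}{-28368} + \left(-26\right) \left(-6\right) r} = \sqrt{\frac{11808}{-28368} + \left(-26\right) \left(-6\right) \left(- \frac{1092}{29}\right)} = \sqrt{11808 \left(- \frac{1}{28368}\right) + 156 \left(- \frac{1092}{29}\right)} = \sqrt{- \frac{82}{197} - \frac{170352}{29}} = \sqrt{- \frac{33561722}{5713}} = \frac{i \sqrt{191738117786}}{5713}$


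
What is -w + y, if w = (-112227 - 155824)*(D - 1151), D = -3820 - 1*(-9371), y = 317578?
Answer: 1179741978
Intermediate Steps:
D = 5551 (D = -3820 + 9371 = 5551)
w = -1179424400 (w = (-112227 - 155824)*(5551 - 1151) = -268051*4400 = -1179424400)
-w + y = -1*(-1179424400) + 317578 = 1179424400 + 317578 = 1179741978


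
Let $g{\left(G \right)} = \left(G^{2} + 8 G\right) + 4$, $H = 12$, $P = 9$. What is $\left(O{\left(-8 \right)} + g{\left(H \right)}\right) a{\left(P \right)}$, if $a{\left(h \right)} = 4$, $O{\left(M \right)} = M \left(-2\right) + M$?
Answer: $1008$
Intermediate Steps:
$O{\left(M \right)} = - M$ ($O{\left(M \right)} = - 2 M + M = - M$)
$g{\left(G \right)} = 4 + G^{2} + 8 G$
$\left(O{\left(-8 \right)} + g{\left(H \right)}\right) a{\left(P \right)} = \left(\left(-1\right) \left(-8\right) + \left(4 + 12^{2} + 8 \cdot 12\right)\right) 4 = \left(8 + \left(4 + 144 + 96\right)\right) 4 = \left(8 + 244\right) 4 = 252 \cdot 4 = 1008$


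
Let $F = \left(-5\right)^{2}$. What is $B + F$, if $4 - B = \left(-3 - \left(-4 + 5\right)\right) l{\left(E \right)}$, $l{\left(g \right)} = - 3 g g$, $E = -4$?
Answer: $-163$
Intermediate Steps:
$l{\left(g \right)} = - 3 g^{2}$
$F = 25$
$B = -188$ ($B = 4 - \left(-3 - \left(-4 + 5\right)\right) \left(- 3 \left(-4\right)^{2}\right) = 4 - \left(-3 - 1\right) \left(\left(-3\right) 16\right) = 4 - \left(-3 - 1\right) \left(-48\right) = 4 - \left(-4\right) \left(-48\right) = 4 - 192 = -188$)
$B + F = -188 + 25 = -163$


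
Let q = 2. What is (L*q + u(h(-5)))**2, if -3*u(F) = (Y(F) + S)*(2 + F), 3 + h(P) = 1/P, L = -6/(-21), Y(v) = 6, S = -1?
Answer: 324/49 ≈ 6.6122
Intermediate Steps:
L = 2/7 (L = -6*(-1/21) = 2/7 ≈ 0.28571)
h(P) = -3 + 1/P
u(F) = -10/3 - 5*F/3 (u(F) = -(6 - 1)*(2 + F)/3 = -5*(2 + F)/3 = -(10 + 5*F)/3 = -10/3 - 5*F/3)
(L*q + u(h(-5)))**2 = ((2/7)*2 + (-10/3 - 5*(-3 + 1/(-5))/3))**2 = (4/7 + (-10/3 - 5*(-3 - 1/5)/3))**2 = (4/7 + (-10/3 - 5/3*(-16/5)))**2 = (4/7 + (-10/3 + 16/3))**2 = (4/7 + 2)**2 = (18/7)**2 = 324/49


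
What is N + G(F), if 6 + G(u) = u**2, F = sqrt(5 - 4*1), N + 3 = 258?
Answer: 250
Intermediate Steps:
N = 255 (N = -3 + 258 = 255)
F = 1 (F = sqrt(5 - 4) = sqrt(1) = 1)
G(u) = -6 + u**2
N + G(F) = 255 + (-6 + 1**2) = 255 + (-6 + 1) = 255 - 5 = 250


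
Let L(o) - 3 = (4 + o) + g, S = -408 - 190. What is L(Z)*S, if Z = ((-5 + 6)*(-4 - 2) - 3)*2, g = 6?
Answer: 2990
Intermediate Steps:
Z = -18 (Z = (1*(-6) - 3)*2 = (-6 - 3)*2 = -9*2 = -18)
S = -598
L(o) = 13 + o (L(o) = 3 + ((4 + o) + 6) = 3 + (10 + o) = 13 + o)
L(Z)*S = (13 - 18)*(-598) = -5*(-598) = 2990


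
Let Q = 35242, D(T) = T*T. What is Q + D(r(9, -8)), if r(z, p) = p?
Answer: 35306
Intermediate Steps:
D(T) = T²
Q + D(r(9, -8)) = 35242 + (-8)² = 35242 + 64 = 35306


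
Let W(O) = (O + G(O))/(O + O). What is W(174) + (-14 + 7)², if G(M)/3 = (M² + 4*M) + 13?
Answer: 36727/116 ≈ 316.61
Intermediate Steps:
G(M) = 39 + 3*M² + 12*M (G(M) = 3*((M² + 4*M) + 13) = 3*(13 + M² + 4*M) = 39 + 3*M² + 12*M)
W(O) = (39 + 3*O² + 13*O)/(2*O) (W(O) = (O + (39 + 3*O² + 12*O))/(O + O) = (39 + 3*O² + 13*O)/((2*O)) = (39 + 3*O² + 13*O)*(1/(2*O)) = (39 + 3*O² + 13*O)/(2*O))
W(174) + (-14 + 7)² = (½)*(39 + 3*174² + 13*174)/174 + (-14 + 7)² = (½)*(1/174)*(39 + 3*30276 + 2262) + (-7)² = (½)*(1/174)*(39 + 90828 + 2262) + 49 = (½)*(1/174)*93129 + 49 = 31043/116 + 49 = 36727/116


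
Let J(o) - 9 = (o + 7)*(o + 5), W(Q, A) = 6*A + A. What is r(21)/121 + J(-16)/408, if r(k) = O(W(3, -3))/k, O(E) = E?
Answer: 1055/4114 ≈ 0.25644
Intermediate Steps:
W(Q, A) = 7*A
r(k) = -21/k (r(k) = (7*(-3))/k = -21/k)
J(o) = 9 + (5 + o)*(7 + o) (J(o) = 9 + (o + 7)*(o + 5) = 9 + (7 + o)*(5 + o) = 9 + (5 + o)*(7 + o))
r(21)/121 + J(-16)/408 = -21/21/121 + (44 + (-16)² + 12*(-16))/408 = -21*1/21*(1/121) + (44 + 256 - 192)*(1/408) = -1*1/121 + 108*(1/408) = -1/121 + 9/34 = 1055/4114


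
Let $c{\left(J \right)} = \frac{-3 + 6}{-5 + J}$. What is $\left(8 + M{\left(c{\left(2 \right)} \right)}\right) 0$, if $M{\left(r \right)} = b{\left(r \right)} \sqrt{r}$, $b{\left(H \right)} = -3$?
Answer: $0$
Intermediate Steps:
$c{\left(J \right)} = \frac{3}{-5 + J}$
$M{\left(r \right)} = - 3 \sqrt{r}$
$\left(8 + M{\left(c{\left(2 \right)} \right)}\right) 0 = \left(8 - 3 \sqrt{\frac{3}{-5 + 2}}\right) 0 = \left(8 - 3 \sqrt{\frac{3}{-3}}\right) 0 = \left(8 - 3 \sqrt{3 \left(- \frac{1}{3}\right)}\right) 0 = \left(8 - 3 \sqrt{-1}\right) 0 = \left(8 - 3 i\right) 0 = 0$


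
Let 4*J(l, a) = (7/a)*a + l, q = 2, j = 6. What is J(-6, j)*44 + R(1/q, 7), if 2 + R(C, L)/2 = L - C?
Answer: 20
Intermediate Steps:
J(l, a) = 7/4 + l/4 (J(l, a) = ((7/a)*a + l)/4 = (7 + l)/4 = 7/4 + l/4)
R(C, L) = -4 - 2*C + 2*L (R(C, L) = -4 + 2*(L - C) = -4 + (-2*C + 2*L) = -4 - 2*C + 2*L)
J(-6, j)*44 + R(1/q, 7) = (7/4 + (¼)*(-6))*44 + (-4 - 2/2 + 2*7) = (7/4 - 3/2)*44 + (-4 - 2*½ + 14) = (¼)*44 + (-4 - 1 + 14) = 11 + 9 = 20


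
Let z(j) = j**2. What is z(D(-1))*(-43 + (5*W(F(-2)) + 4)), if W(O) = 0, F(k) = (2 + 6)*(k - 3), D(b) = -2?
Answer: -156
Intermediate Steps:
F(k) = -24 + 8*k (F(k) = 8*(-3 + k) = -24 + 8*k)
z(D(-1))*(-43 + (5*W(F(-2)) + 4)) = (-2)**2*(-43 + (5*0 + 4)) = 4*(-43 + (0 + 4)) = 4*(-43 + 4) = 4*(-39) = -156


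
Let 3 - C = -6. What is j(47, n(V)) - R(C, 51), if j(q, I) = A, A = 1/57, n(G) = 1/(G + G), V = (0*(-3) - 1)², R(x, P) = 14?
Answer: -797/57 ≈ -13.982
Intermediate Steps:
C = 9 (C = 3 - 1*(-6) = 3 + 6 = 9)
V = 1 (V = (0 - 1)² = (-1)² = 1)
n(G) = 1/(2*G)
A = 1/57 ≈ 0.017544
j(q, I) = 1/57
j(47, n(V)) - R(C, 51) = 1/57 - 1*14 = 1/57 - 14 = -797/57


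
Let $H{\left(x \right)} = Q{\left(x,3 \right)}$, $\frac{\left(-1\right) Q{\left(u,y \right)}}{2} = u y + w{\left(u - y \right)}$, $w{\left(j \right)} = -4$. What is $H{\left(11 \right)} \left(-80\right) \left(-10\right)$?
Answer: $-46400$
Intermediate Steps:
$Q{\left(u,y \right)} = 8 - 2 u y$ ($Q{\left(u,y \right)} = - 2 \left(u y - 4\right) = - 2 \left(-4 + u y\right) = 8 - 2 u y$)
$H{\left(x \right)} = 8 - 6 x$ ($H{\left(x \right)} = 8 - 2 x 3 = 8 - 6 x$)
$H{\left(11 \right)} \left(-80\right) \left(-10\right) = \left(8 - 66\right) \left(-80\right) \left(-10\right) = \left(-58\right) \left(-80\right) \left(-10\right) = 4640 \left(-10\right) = -46400$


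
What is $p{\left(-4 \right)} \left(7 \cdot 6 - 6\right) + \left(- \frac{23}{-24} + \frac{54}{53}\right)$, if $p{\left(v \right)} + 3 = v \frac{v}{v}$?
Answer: $- \frac{318029}{1272} \approx -250.02$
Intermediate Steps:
$p{\left(v \right)} = -3 + v$ ($p{\left(v \right)} = -3 + v \frac{v}{v} = -3 + v 1 = -3 + v$)
$p{\left(-4 \right)} \left(7 \cdot 6 - 6\right) + \left(- \frac{23}{-24} + \frac{54}{53}\right) = \left(-3 - 4\right) \left(7 \cdot 6 - 6\right) + \left(- \frac{23}{-24} + \frac{54}{53}\right) = - 7 \left(42 - 6\right) + \left(\left(-23\right) \left(- \frac{1}{24}\right) + 54 \cdot \frac{1}{53}\right) = \left(-7\right) 36 + \left(\frac{23}{24} + \frac{54}{53}\right) = -252 + \frac{2515}{1272} = - \frac{318029}{1272}$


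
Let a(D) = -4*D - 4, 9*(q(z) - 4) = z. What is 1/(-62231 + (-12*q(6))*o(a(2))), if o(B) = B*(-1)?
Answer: -1/62903 ≈ -1.5898e-5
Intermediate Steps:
q(z) = 4 + z/9
a(D) = -4 - 4*D
o(B) = -B
1/(-62231 + (-12*q(6))*o(a(2))) = 1/(-62231 + (-12*(4 + (⅑)*6))*(-(-4 - 4*2))) = 1/(-62231 + (-12*(4 + ⅔))*(-(-4 - 8))) = 1/(-62231 + (-12*14/3)*(-1*(-12))) = 1/(-62231 - 56*12) = 1/(-62231 - 672) = 1/(-62903) = -1/62903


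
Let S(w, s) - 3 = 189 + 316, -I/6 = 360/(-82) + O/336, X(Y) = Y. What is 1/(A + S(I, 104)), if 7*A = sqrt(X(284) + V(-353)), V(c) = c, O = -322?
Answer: 24892/12645205 - 7*I*sqrt(69)/12645205 ≈ 0.0019685 - 4.5983e-6*I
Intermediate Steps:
I = 5263/164 (I = -6*(360/(-82) - 322/336) = -6*(360*(-1/82) - 322*1/336) = -6*(-180/41 - 23/24) = -6*(-5263/984) = 5263/164 ≈ 32.091)
S(w, s) = 508 (S(w, s) = 3 + (189 + 316) = 3 + 505 = 508)
A = I*sqrt(69)/7 (A = sqrt(284 - 353)/7 = sqrt(-69)/7 = (I*sqrt(69))/7 = I*sqrt(69)/7 ≈ 1.1867*I)
1/(A + S(I, 104)) = 1/(I*sqrt(69)/7 + 508) = 1/(508 + I*sqrt(69)/7)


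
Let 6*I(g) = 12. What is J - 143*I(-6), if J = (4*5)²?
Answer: 114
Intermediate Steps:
I(g) = 2 (I(g) = (⅙)*12 = 2)
J = 400 (J = 20² = 400)
J - 143*I(-6) = 400 - 143*2 = 400 - 286 = 114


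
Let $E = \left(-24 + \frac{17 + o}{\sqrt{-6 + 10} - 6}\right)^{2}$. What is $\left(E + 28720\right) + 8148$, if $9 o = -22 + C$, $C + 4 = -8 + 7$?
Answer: $\frac{150497}{4} \approx 37624.0$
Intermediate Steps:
$C = -5$ ($C = -4 + \left(-8 + 7\right) = -4 - 1 = -5$)
$o = -3$ ($o = \frac{-22 - 5}{9} = \frac{1}{9} \left(-27\right) = -3$)
$E = \frac{3025}{4}$ ($E = \left(-24 + \frac{17 - 3}{\sqrt{-6 + 10} - 6}\right)^{2} = \left(-24 + \frac{14}{\sqrt{4} - 6}\right)^{2} = \left(-24 + \frac{14}{2 - 6}\right)^{2} = \left(-24 + \frac{14}{-4}\right)^{2} = \left(-24 + 14 \left(- \frac{1}{4}\right)\right)^{2} = \left(-24 - \frac{7}{2}\right)^{2} = \left(- \frac{55}{2}\right)^{2} = \frac{3025}{4} \approx 756.25$)
$\left(E + 28720\right) + 8148 = \left(\frac{3025}{4} + 28720\right) + 8148 = \frac{117905}{4} + 8148 = \frac{150497}{4}$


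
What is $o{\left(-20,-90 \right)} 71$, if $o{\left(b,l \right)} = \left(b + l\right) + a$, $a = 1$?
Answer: $-7739$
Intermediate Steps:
$o{\left(b,l \right)} = 1 + b + l$ ($o{\left(b,l \right)} = \left(b + l\right) + 1 = 1 + b + l$)
$o{\left(-20,-90 \right)} 71 = \left(1 - 20 - 90\right) 71 = \left(-109\right) 71 = -7739$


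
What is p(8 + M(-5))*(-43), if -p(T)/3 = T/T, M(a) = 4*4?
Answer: 129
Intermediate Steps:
M(a) = 16
p(T) = -3 (p(T) = -3*T/T = -3*1 = -3)
p(8 + M(-5))*(-43) = -3*(-43) = 129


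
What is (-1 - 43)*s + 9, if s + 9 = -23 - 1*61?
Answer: 4101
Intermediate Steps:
s = -93 (s = -9 + (-23 - 1*61) = -9 + (-23 - 61) = -9 - 84 = -93)
(-1 - 43)*s + 9 = (-1 - 43)*(-93) + 9 = -44*(-93) + 9 = 4092 + 9 = 4101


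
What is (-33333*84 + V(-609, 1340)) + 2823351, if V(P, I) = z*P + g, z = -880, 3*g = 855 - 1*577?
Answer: 1678175/3 ≈ 5.5939e+5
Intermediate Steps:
g = 278/3 (g = (855 - 1*577)/3 = (855 - 577)/3 = (⅓)*278 = 278/3 ≈ 92.667)
V(P, I) = 278/3 - 880*P (V(P, I) = -880*P + 278/3 = 278/3 - 880*P)
(-33333*84 + V(-609, 1340)) + 2823351 = (-33333*84 + (278/3 - 880*(-609))) + 2823351 = (-2799972 + (278/3 + 535920)) + 2823351 = (-2799972 + 1608038/3) + 2823351 = -6791878/3 + 2823351 = 1678175/3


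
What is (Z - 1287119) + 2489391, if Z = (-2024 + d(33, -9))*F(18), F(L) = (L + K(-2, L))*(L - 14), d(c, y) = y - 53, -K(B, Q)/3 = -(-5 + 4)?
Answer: 1077112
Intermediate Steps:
K(B, Q) = -3 (K(B, Q) = -(-3)*(-5 + 4) = -(-3)*(-1) = -3*1 = -3)
d(c, y) = -53 + y
F(L) = (-14 + L)*(-3 + L) (F(L) = (L - 3)*(L - 14) = (-3 + L)*(-14 + L) = (-14 + L)*(-3 + L))
Z = -125160 (Z = (-2024 + (-53 - 9))*(42 + 18² - 17*18) = (-2024 - 62)*(42 + 324 - 306) = -2086*60 = -125160)
(Z - 1287119) + 2489391 = (-125160 - 1287119) + 2489391 = -1412279 + 2489391 = 1077112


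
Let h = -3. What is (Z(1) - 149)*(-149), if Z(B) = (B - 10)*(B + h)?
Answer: 19519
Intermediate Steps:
Z(B) = (-10 + B)*(-3 + B) (Z(B) = (B - 10)*(B - 3) = (-10 + B)*(-3 + B))
(Z(1) - 149)*(-149) = ((30 + 1² - 13*1) - 149)*(-149) = ((30 + 1 - 13) - 149)*(-149) = (18 - 149)*(-149) = -131*(-149) = 19519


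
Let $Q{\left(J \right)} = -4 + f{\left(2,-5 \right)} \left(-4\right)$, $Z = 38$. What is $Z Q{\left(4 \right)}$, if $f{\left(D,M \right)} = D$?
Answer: $-456$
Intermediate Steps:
$Q{\left(J \right)} = -12$ ($Q{\left(J \right)} = -4 + 2 \left(-4\right) = -4 - 8 = -12$)
$Z Q{\left(4 \right)} = 38 \left(-12\right) = -456$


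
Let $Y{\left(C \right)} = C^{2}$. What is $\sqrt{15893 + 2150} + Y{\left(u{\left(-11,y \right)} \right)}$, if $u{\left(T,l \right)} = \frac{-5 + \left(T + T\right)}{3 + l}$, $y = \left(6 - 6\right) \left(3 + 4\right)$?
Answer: $81 + \sqrt{18043} \approx 215.32$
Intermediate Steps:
$y = 0$ ($y = 0 \cdot 7 = 0$)
$u{\left(T,l \right)} = \frac{-5 + 2 T}{3 + l}$
$\sqrt{15893 + 2150} + Y{\left(u{\left(-11,y \right)} \right)} = \sqrt{15893 + 2150} + \left(\frac{-5 + 2 \left(-11\right)}{3 + 0}\right)^{2} = \sqrt{18043} + \left(\frac{-5 - 22}{3}\right)^{2} = \sqrt{18043} + \left(\frac{1}{3} \left(-27\right)\right)^{2} = \sqrt{18043} + \left(-9\right)^{2} = \sqrt{18043} + 81 = 81 + \sqrt{18043}$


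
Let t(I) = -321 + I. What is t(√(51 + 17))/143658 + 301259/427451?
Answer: 14380351217/20468918586 + √17/71829 ≈ 0.70260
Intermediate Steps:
t(√(51 + 17))/143658 + 301259/427451 = (-321 + √(51 + 17))/143658 + 301259/427451 = (-321 + √68)*(1/143658) + 301259*(1/427451) = (-321 + 2*√17)*(1/143658) + 301259/427451 = (-107/47886 + √17/71829) + 301259/427451 = 14380351217/20468918586 + √17/71829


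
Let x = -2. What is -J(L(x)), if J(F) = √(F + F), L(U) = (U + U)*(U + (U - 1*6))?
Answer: -4*√5 ≈ -8.9443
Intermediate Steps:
L(U) = 2*U*(-6 + 2*U) (L(U) = (2*U)*(U + (U - 6)) = (2*U)*(U + (-6 + U)) = (2*U)*(-6 + 2*U) = 2*U*(-6 + 2*U))
J(F) = √2*√F (J(F) = √(2*F) = √2*√F)
-J(L(x)) = -√2*√(4*(-2)*(-3 - 2)) = -√2*√(4*(-2)*(-5)) = -√2*√40 = -√2*2*√10 = -4*√5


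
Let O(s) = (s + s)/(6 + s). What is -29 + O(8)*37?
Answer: 93/7 ≈ 13.286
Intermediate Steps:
O(s) = 2*s/(6 + s) (O(s) = (2*s)/(6 + s) = 2*s/(6 + s))
-29 + O(8)*37 = -29 + (2*8/(6 + 8))*37 = -29 + (2*8/14)*37 = -29 + (2*8*(1/14))*37 = -29 + (8/7)*37 = -29 + 296/7 = 93/7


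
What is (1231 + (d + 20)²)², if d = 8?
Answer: 4060225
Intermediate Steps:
(1231 + (d + 20)²)² = (1231 + (8 + 20)²)² = (1231 + 28²)² = (1231 + 784)² = 2015² = 4060225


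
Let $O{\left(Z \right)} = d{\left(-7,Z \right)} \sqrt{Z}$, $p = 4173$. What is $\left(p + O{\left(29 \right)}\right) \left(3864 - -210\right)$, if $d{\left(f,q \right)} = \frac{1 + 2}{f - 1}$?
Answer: $17000802 - \frac{6111 \sqrt{29}}{4} \approx 1.6993 \cdot 10^{7}$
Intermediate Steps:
$d{\left(f,q \right)} = \frac{3}{-1 + f}$
$O{\left(Z \right)} = - \frac{3 \sqrt{Z}}{8}$ ($O{\left(Z \right)} = \frac{3}{-1 - 7} \sqrt{Z} = \frac{3}{-8} \sqrt{Z} = 3 \left(- \frac{1}{8}\right) \sqrt{Z} = - \frac{3 \sqrt{Z}}{8}$)
$\left(p + O{\left(29 \right)}\right) \left(3864 - -210\right) = \left(4173 - \frac{3 \sqrt{29}}{8}\right) \left(3864 - -210\right) = \left(4173 - \frac{3 \sqrt{29}}{8}\right) \left(3864 + \left(-10 + 220\right)\right) = \left(4173 - \frac{3 \sqrt{29}}{8}\right) \left(3864 + 210\right) = \left(4173 - \frac{3 \sqrt{29}}{8}\right) 4074 = 17000802 - \frac{6111 \sqrt{29}}{4}$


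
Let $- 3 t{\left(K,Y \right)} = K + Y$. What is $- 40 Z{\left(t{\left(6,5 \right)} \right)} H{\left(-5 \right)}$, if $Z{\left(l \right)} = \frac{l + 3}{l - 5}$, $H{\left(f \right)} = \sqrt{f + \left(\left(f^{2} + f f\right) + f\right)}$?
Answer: $- \frac{80 \sqrt{10}}{13} \approx -19.46$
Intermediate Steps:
$H{\left(f \right)} = \sqrt{2 f + 2 f^{2}}$ ($H{\left(f \right)} = \sqrt{f + \left(\left(f^{2} + f^{2}\right) + f\right)} = \sqrt{f + \left(2 f^{2} + f\right)} = \sqrt{f + \left(f + 2 f^{2}\right)} = \sqrt{2 f + 2 f^{2}}$)
$t{\left(K,Y \right)} = - \frac{K}{3} - \frac{Y}{3}$ ($t{\left(K,Y \right)} = - \frac{K + Y}{3} = - \frac{K}{3} - \frac{Y}{3}$)
$Z{\left(l \right)} = \frac{3 + l}{-5 + l}$
$- 40 Z{\left(t{\left(6,5 \right)} \right)} H{\left(-5 \right)} = - 40 \frac{3 - \frac{11}{3}}{-5 - \frac{11}{3}} \sqrt{2} \sqrt{- 5 \left(1 - 5\right)} = - 40 \frac{3 - \frac{11}{3}}{-5 - \frac{11}{3}} \sqrt{2} \sqrt{\left(-5\right) \left(-4\right)} = - 40 \frac{3 - \frac{11}{3}}{-5 - \frac{11}{3}} \sqrt{2} \sqrt{20} = - 40 \frac{1}{- \frac{26}{3}} \left(- \frac{2}{3}\right) \sqrt{2} \cdot 2 \sqrt{5} = - 40 \left(\left(- \frac{3}{26}\right) \left(- \frac{2}{3}\right)\right) 2 \sqrt{10} = \left(-40\right) \frac{1}{13} \cdot 2 \sqrt{10} = - \frac{40 \cdot 2 \sqrt{10}}{13} = - \frac{80 \sqrt{10}}{13}$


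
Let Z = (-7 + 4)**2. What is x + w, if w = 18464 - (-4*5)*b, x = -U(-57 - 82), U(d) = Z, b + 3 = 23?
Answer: 18855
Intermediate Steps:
Z = 9 (Z = (-3)**2 = 9)
b = 20 (b = -3 + 23 = 20)
U(d) = 9
x = -9 (x = -1*9 = -9)
w = 18864 (w = 18464 - (-4*5)*20 = 18464 - (-20)*20 = 18464 - 1*(-400) = 18464 + 400 = 18864)
x + w = -9 + 18864 = 18855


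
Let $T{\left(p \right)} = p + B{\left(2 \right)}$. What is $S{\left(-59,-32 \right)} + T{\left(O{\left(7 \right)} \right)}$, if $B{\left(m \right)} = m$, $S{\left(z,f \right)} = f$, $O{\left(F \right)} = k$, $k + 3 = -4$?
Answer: $-37$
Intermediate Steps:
$k = -7$ ($k = -3 - 4 = -7$)
$O{\left(F \right)} = -7$
$T{\left(p \right)} = 2 + p$ ($T{\left(p \right)} = p + 2 = 2 + p$)
$S{\left(-59,-32 \right)} + T{\left(O{\left(7 \right)} \right)} = -32 + \left(2 - 7\right) = -32 - 5 = -37$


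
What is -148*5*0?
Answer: 0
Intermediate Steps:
-148*5*0 = -37*20*0 = -740*0 = 0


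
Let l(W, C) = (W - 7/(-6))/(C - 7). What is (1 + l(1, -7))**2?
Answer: 5041/7056 ≈ 0.71443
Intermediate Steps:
l(W, C) = (7/6 + W)/(-7 + C) (l(W, C) = (W - 7*(-1/6))/(-7 + C) = (W + 7/6)/(-7 + C) = (7/6 + W)/(-7 + C))
(1 + l(1, -7))**2 = (1 + (7/6 + 1)/(-7 - 7))**2 = (1 + (13/6)/(-14))**2 = (1 - 1/14*13/6)**2 = (1 - 13/84)**2 = (71/84)**2 = 5041/7056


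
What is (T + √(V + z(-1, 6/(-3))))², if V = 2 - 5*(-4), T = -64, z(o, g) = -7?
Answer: (64 - √15)² ≈ 3615.3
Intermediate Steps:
V = 22 (V = 2 + 20 = 22)
(T + √(V + z(-1, 6/(-3))))² = (-64 + √(22 - 7))² = (-64 + √15)²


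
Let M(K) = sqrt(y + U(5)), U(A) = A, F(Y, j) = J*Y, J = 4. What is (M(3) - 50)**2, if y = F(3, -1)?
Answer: (50 - sqrt(17))**2 ≈ 2104.7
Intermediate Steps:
F(Y, j) = 4*Y
y = 12 (y = 4*3 = 12)
M(K) = sqrt(17) (M(K) = sqrt(12 + 5) = sqrt(17))
(M(3) - 50)**2 = (sqrt(17) - 50)**2 = (-50 + sqrt(17))**2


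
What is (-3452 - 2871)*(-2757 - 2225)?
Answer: 31501186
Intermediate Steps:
(-3452 - 2871)*(-2757 - 2225) = -6323*(-4982) = 31501186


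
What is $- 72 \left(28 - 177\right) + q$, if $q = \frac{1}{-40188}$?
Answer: $\frac{431136863}{40188} \approx 10728.0$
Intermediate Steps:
$q = - \frac{1}{40188} \approx -2.4883 \cdot 10^{-5}$
$- 72 \left(28 - 177\right) + q = - 72 \left(28 - 177\right) - \frac{1}{40188} = \left(-72\right) \left(-149\right) - \frac{1}{40188} = 10728 - \frac{1}{40188} = \frac{431136863}{40188}$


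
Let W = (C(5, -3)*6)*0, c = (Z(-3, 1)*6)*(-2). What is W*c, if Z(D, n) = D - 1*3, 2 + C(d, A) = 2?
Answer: 0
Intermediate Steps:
C(d, A) = 0 (C(d, A) = -2 + 2 = 0)
Z(D, n) = -3 + D (Z(D, n) = D - 3 = -3 + D)
c = 72 (c = ((-3 - 3)*6)*(-2) = -6*6*(-2) = -36*(-2) = 72)
W = 0 (W = (0*6)*0 = 0*0 = 0)
W*c = 0*72 = 0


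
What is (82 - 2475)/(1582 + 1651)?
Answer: -2393/3233 ≈ -0.74018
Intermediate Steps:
(82 - 2475)/(1582 + 1651) = -2393/3233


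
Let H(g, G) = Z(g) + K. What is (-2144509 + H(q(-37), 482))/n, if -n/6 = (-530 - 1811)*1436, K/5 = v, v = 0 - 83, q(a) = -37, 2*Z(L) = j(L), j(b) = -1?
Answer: -4289849/40340112 ≈ -0.10634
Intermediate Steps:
Z(L) = -1/2 (Z(L) = (1/2)*(-1) = -1/2)
v = -83
K = -415 (K = 5*(-83) = -415)
H(g, G) = -831/2 (H(g, G) = -1/2 - 415 = -831/2)
n = 20170056 (n = -6*(-530 - 1811)*1436 = -(-14046)*1436 = -6*(-3361676) = 20170056)
(-2144509 + H(q(-37), 482))/n = (-2144509 - 831/2)/20170056 = -4289849/2*1/20170056 = -4289849/40340112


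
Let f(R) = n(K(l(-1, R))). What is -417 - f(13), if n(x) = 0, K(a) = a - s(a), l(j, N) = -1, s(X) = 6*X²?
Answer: -417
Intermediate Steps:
K(a) = a - 6*a²
f(R) = 0
-417 - f(13) = -417 - 1*0 = -417 + 0 = -417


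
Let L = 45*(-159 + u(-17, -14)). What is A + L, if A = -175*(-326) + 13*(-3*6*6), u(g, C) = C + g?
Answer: 47096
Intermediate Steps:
A = 55646 (A = 57050 + 13*(-18*6) = 57050 + 13*(-108) = 57050 - 1404 = 55646)
L = -8550 (L = 45*(-159 + (-14 - 17)) = 45*(-159 - 31) = 45*(-190) = -8550)
A + L = 55646 - 8550 = 47096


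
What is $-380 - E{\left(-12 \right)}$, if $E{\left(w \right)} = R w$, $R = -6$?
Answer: $-452$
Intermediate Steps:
$E{\left(w \right)} = - 6 w$
$-380 - E{\left(-12 \right)} = -380 - \left(-6\right) \left(-12\right) = -380 - 72 = -452$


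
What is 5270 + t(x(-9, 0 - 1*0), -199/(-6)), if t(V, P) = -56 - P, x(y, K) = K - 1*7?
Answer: 31085/6 ≈ 5180.8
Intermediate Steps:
x(y, K) = -7 + K (x(y, K) = K - 7 = -7 + K)
5270 + t(x(-9, 0 - 1*0), -199/(-6)) = 5270 + (-56 - (-199)/(-6)) = 5270 + (-56 - (-199)*(-1)/6) = 5270 + (-56 - 1*199/6) = 5270 + (-56 - 199/6) = 5270 - 535/6 = 31085/6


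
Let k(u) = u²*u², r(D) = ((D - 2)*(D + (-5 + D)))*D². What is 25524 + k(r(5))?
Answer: 19775416149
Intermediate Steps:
r(D) = D²*(-5 + 2*D)*(-2 + D) (r(D) = ((-2 + D)*(-5 + 2*D))*D² = ((-5 + 2*D)*(-2 + D))*D² = D²*(-5 + 2*D)*(-2 + D))
k(u) = u⁴
25524 + k(r(5)) = 25524 + (5²*(10 - 9*5 + 2*5²))⁴ = 25524 + (25*(10 - 45 + 2*25))⁴ = 25524 + (25*(10 - 45 + 50))⁴ = 25524 + (25*15)⁴ = 25524 + 375⁴ = 25524 + 19775390625 = 19775416149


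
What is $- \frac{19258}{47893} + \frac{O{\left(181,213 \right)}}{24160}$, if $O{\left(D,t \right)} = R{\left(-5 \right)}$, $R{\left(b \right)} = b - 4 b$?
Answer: $- \frac{92910977}{231418976} \approx -0.40148$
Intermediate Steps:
$R{\left(b \right)} = - 3 b$
$O{\left(D,t \right)} = 15$ ($O{\left(D,t \right)} = \left(-3\right) \left(-5\right) = 15$)
$- \frac{19258}{47893} + \frac{O{\left(181,213 \right)}}{24160} = - \frac{19258}{47893} + \frac{15}{24160} = \left(-19258\right) \frac{1}{47893} + 15 \cdot \frac{1}{24160} = - \frac{19258}{47893} + \frac{3}{4832} = - \frac{92910977}{231418976}$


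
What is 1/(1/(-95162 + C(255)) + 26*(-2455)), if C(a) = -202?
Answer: -95364/6087084121 ≈ -1.5667e-5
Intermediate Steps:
1/(1/(-95162 + C(255)) + 26*(-2455)) = 1/(1/(-95162 - 202) + 26*(-2455)) = 1/(1/(-95364) - 63830) = 1/(-1/95364 - 63830) = 1/(-6087084121/95364) = -95364/6087084121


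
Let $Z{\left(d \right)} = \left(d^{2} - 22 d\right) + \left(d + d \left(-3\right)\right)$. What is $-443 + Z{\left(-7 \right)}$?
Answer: $-226$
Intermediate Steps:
$Z{\left(d \right)} = d^{2} - 24 d$ ($Z{\left(d \right)} = \left(d^{2} - 22 d\right) + \left(d - 3 d\right) = \left(d^{2} - 22 d\right) - 2 d = d^{2} - 24 d$)
$-443 + Z{\left(-7 \right)} = -443 - 7 \left(-24 - 7\right) = -443 - -217 = -443 + 217 = -226$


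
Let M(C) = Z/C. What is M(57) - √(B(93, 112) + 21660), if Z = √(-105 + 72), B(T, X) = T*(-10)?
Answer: -√20730 + I*√33/57 ≈ -143.98 + 0.10078*I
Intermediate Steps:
B(T, X) = -10*T
Z = I*√33 (Z = √(-33) = I*√33 ≈ 5.7446*I)
M(C) = I*√33/C (M(C) = (I*√33)/C = I*√33/C)
M(57) - √(B(93, 112) + 21660) = I*√33/57 - √(-10*93 + 21660) = I*√33*(1/57) - √(-930 + 21660) = I*√33/57 - √20730 = -√20730 + I*√33/57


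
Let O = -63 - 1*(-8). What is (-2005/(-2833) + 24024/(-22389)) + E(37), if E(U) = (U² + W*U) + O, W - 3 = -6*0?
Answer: 30120594226/21142679 ≈ 1424.6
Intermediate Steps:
O = -55 (O = -63 + 8 = -55)
W = 3 (W = 3 - 6*0 = 3 + 0 = 3)
E(U) = -55 + U² + 3*U (E(U) = (U² + 3*U) - 55 = -55 + U² + 3*U)
(-2005/(-2833) + 24024/(-22389)) + E(37) = (-2005/(-2833) + 24024/(-22389)) + (-55 + 37² + 3*37) = (-2005*(-1/2833) + 24024*(-1/22389)) + (-55 + 1369 + 111) = (2005/2833 - 8008/7463) + 1425 = -7723349/21142679 + 1425 = 30120594226/21142679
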